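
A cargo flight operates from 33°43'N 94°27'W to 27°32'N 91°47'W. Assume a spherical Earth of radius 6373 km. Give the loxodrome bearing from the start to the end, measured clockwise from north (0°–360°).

Meridional parts: M(φ₁)=+0.6257, M(φ₂)=+0.5002 → ΔM = -0.1255;  Δλ = +0.0465 rad
tan C = Δλ / ΔM = -0.3708 → C = 159.65°

159.7°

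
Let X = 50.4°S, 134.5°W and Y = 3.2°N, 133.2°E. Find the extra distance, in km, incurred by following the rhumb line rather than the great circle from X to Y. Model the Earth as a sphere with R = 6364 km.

Great circle: cos σ = sin φ₁ sin φ₂ + cos φ₁ cos φ₂ cos Δλ,  σ = 1.6394 rad → d_gc = 10433.2 km
Rhumb line: Δψ = +1.0775, q = Δφ/Δψ = 0.8682, d_rh = R√(Δφ²+q²Δλ²) = 10708.6 km
Excess = 10708.6 − 10433.2 = 275.4 ≈ 275 km

275 km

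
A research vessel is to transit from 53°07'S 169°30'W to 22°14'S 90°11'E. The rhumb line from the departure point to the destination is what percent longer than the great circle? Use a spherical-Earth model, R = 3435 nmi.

Great circle: σ = 1.3662 rad → d_gc = Rσ = 4693.0 nmi
Rhumb: Δφ = +0.5390, Δλ = -1.7509, Δψ = +0.7001, q = Δφ/Δψ = 0.7700 → d_rh = R√(Δφ²+q²Δλ²) = 4987.1 nmi
Excess = (4987.1 − 4693.0) / 4693.0 = 294.1 / 4693.0 = 6.27% ≈ 6.3%

6.3%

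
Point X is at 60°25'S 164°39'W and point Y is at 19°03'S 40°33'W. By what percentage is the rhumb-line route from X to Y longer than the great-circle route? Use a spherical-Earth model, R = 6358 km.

Great circle: σ = 1.5486 rad → d_gc = Rσ = 9845.8 km
Rhumb: Δφ = +0.7220, Δλ = +2.1660, Δψ = +0.9928, q = Δφ/Δψ = 0.7272 → d_rh = R√(Δφ²+q²Δλ²) = 11016.5 km
Excess = (11016.5 − 9845.8) / 9845.8 = 1170.7 / 9845.8 = 11.89% ≈ 11.9%

11.9%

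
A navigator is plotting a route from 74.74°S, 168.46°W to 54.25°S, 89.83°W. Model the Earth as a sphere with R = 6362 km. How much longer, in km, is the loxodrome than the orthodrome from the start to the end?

Great circle: cos σ = sin φ₁ sin φ₂ + cos φ₁ cos φ₂ cos Δλ,  σ = 0.6210 rad → d_gc = 3951.0 km
Rhumb line: Δψ = +0.8786, q = Δφ/Δψ = 0.4070, d_rh = R√(Δφ²+q²Δλ²) = 4219.7 km
Excess = 4219.7 − 3951.0 = 268.7 ≈ 269 km

269 km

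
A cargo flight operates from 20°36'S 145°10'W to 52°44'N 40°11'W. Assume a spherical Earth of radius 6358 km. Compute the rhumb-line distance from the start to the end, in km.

Rhumb course C = atan2(Δλ, Δψ) with Δψ = ln[tan(π/4+φ₂/2)/tan(π/4+φ₁/2)] = +1.4547, Δλ = +1.8323 → C = 51.55°
d = R·|Δφ| / |cos C| = 6358·1.27991 / 0.62178 = 13088 km

13088 km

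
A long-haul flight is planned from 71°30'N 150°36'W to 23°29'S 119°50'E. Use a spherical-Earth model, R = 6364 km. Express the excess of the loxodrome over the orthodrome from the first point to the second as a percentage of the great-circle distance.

3.4%

Great circle: σ = 1.9559 rad → d_gc = Rσ = 12447.6 km
Rhumb: Δφ = -1.6578, Δλ = -1.5632, Δψ = -2.2367, q = Δφ/Δψ = 0.7412 → d_rh = R√(Δφ²+q²Δλ²) = 12871.3 km
Excess = (12871.3 − 12447.6) / 12447.6 = 423.7 / 12447.6 = 3.40% ≈ 3.4%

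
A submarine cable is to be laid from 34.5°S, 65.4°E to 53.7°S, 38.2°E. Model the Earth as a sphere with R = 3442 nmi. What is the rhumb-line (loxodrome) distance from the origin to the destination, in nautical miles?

1634 nmi

Rhumb course C = atan2(Δλ, Δψ) with Δψ = ln[tan(π/4+φ₂/2)/tan(π/4+φ₁/2)] = -0.4731, Δλ = -0.4747 → C = 225.10°
d = R·|Δφ| / |cos C| = 3442·0.33510 / 0.70588 = 1634 nmi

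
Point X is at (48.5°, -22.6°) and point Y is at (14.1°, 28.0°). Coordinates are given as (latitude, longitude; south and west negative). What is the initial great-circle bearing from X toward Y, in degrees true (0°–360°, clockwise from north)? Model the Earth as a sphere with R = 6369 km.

111.8°

N = sin Δλ·cos φ₂ = +0.7495;  D = cos φ₁ sin φ₂ − sin φ₁ cos φ₂ cos Δλ = -0.2996
initial course = atan2(N, D) = 111.79°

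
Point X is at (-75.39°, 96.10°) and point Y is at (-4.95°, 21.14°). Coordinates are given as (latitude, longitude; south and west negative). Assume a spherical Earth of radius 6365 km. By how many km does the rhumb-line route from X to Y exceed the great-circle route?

Great circle: cos σ = sin φ₁ sin φ₂ + cos φ₁ cos φ₂ cos Δλ,  σ = 1.4215 rad → d_gc = 9048.1 km
Rhumb line: Δψ = +1.9677, q = Δφ/Δψ = 0.6248, d_rh = R√(Δφ²+q²Δλ²) = 9397.0 km
Excess = 9397.0 − 9048.1 = 348.9 ≈ 349 km

349 km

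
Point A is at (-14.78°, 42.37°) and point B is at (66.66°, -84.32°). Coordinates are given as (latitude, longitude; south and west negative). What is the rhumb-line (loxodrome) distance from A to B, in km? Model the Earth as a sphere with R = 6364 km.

14150 km

Δψ = ln[tan(π/4+φ₂/2)/tan(π/4+φ₁/2)] = +1.8381;  Δφ = +1.4214 rad,  Δλ = -2.2112 rad
q = Δφ/Δψ = 0.7733
d = R·√(Δφ² + q²Δλ²) = 6364·2.22352 = 14150 km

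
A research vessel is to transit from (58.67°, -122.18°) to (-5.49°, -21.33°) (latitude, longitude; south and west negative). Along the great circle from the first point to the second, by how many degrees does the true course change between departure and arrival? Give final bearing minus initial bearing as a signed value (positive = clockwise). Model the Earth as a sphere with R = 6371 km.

At departure: θ₁ = atan2(sin Δλ cos φ₂, cos φ₁ sin φ₂ − sin φ₁ cos φ₂ cos Δλ) = 83.56°
At arrival: θ₂ = atan2(sin Δλ cos φ₁, −cos φ₂ sin φ₁ + sin φ₂ cos φ₁ cos Δλ) = 148.73°
Δθ = θ₂ − θ₁ = +65.2°

+65.2°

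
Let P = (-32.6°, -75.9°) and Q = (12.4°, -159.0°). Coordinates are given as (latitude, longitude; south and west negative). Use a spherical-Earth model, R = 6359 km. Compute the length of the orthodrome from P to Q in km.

10096 km

Haversine: a = sin²(Δφ/2)+cos φ₁ cos φ₂ sin²(Δλ/2) = 0.50842;  σ = 2·atan2(√a,√(1−a))
σ = 90.965° → d = Rσ = 6359·1.58764 = 10096 km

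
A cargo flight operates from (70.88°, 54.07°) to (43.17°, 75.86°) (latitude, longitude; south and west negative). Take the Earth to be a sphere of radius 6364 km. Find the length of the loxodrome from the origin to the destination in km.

3318 km

Δψ = ln[tan(π/4+φ₂/2)/tan(π/4+φ₁/2)] = -0.9444;  Δφ = -0.4836 rad,  Δλ = +0.3803 rad
q = Δφ/Δψ = 0.5121
d = R·√(Δφ² + q²Δλ²) = 6364·0.52137 = 3318 km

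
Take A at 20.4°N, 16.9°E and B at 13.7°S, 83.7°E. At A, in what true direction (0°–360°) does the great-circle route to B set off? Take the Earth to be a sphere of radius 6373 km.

θ = atan2( sin Δλ·cos φ₂ ,  cos φ₁ sin φ₂ − sin φ₁ cos φ₂ cos Δλ )
  = atan2(+0.8930, -0.3554) = 111.70°

111.7°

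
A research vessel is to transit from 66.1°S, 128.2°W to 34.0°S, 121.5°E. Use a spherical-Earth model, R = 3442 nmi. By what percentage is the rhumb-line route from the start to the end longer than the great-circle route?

11.4%

Great circle: σ = 1.1650 rad → d_gc = Rσ = 4010.1 nmi
Rhumb: Δφ = +0.5603, Δλ = -1.9251, Δψ = +0.9212, q = Δφ/Δψ = 0.6082 → d_rh = R√(Δφ²+q²Δλ²) = 4467.6 nmi
Excess = (4467.6 − 4010.1) / 4010.1 = 457.5 / 4010.1 = 11.41% ≈ 11.4%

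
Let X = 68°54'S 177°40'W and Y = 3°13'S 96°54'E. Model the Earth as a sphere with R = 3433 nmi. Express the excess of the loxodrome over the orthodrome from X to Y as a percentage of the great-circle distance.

Great circle: σ = 1.4897 rad → d_gc = Rσ = 5114.3 nmi
Rhumb: Δφ = +1.1464, Δλ = -1.4911, Δψ = +1.6245, q = Δφ/Δψ = 0.7057 → d_rh = R√(Δφ²+q²Δλ²) = 5342.0 nmi
Excess = (5342.0 − 5114.3) / 5114.3 = 227.7 / 5114.3 = 4.452% ≈ 4.5%

4.5%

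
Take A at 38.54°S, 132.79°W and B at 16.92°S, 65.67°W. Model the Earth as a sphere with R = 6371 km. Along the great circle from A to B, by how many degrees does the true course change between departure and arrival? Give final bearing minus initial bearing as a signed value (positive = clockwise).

-34.9°

Initial bearing θ₁ = atan2(sin Δλ cos φ₂, cos φ₁ sin φ₂ − sin φ₁ cos φ₂ cos Δλ) = 89.73°
Final bearing θ₂ = (initial bearing from the destination back to the start) + 180° = 54.84°
Δθ = θ₂ − θ₁ = -34.9°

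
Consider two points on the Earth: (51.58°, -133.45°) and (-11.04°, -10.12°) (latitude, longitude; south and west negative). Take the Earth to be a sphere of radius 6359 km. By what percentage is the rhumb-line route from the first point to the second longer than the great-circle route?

Great circle: σ = 2.0773 rad → d_gc = Rσ = 13209.8 km
Rhumb: Δφ = -1.0929, Δλ = +2.1525, Δψ = -1.2482, q = Δφ/Δψ = 0.8756 → d_rh = R√(Δφ²+q²Δλ²) = 13854.4 km
Excess = (13854.4 − 13209.8) / 13209.8 = 644.6 / 13209.8 = 4.88% ≈ 4.9%

4.9%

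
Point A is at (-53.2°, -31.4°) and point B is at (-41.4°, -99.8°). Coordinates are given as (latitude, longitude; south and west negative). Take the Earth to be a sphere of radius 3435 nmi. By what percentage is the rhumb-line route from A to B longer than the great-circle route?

Great circle: σ = 0.8025 rad → d_gc = Rσ = 2756.4 nmi
Rhumb: Δφ = +0.2059, Δλ = -1.1938, Δψ = +0.3055, q = Δφ/Δψ = 0.6741 → d_rh = R√(Δφ²+q²Δλ²) = 2853.5 nmi
Excess = (2853.5 − 2756.4) / 2756.4 = 97.1 / 2756.4 = 3.52% ≈ 3.5%

3.5%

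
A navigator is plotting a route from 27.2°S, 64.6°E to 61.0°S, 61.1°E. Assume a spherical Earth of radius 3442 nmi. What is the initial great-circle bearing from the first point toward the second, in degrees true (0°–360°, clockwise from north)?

θ = atan2( sin Δλ·cos φ₂ ,  cos φ₁ sin φ₂ − sin φ₁ cos φ₂ cos Δλ )
  = atan2(-0.0296, -0.5567) = 183.04°

183.0°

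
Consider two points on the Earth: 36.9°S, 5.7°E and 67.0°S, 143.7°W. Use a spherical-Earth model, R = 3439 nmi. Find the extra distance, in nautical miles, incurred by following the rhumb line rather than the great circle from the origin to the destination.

Great circle: cos σ = sin φ₁ sin φ₂ + cos φ₁ cos φ₂ cos Δλ,  σ = 1.2831 rad → d_gc = 4412.6 nmi
Rhumb line: Δψ = -0.8985, q = Δφ/Δψ = 0.5847, d_rh = R√(Δφ²+q²Δλ²) = 5545.5 nmi
Excess = 5545.5 − 4412.6 = 1132.9 ≈ 1133 nmi

1133 nmi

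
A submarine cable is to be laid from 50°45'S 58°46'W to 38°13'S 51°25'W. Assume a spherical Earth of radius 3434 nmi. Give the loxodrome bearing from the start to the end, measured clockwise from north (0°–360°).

22.6°

Δψ = ln[tan(π/4+φ₂/2)/tan(π/4+φ₁/2)] = +0.3084
Δλ = +0.1283 rad (taken the short way round)
course = atan2(Δλ, Δψ) = 22.58°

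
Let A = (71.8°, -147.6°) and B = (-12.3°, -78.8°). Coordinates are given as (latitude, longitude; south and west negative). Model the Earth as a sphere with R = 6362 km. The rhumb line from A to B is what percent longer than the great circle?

2.3%

Great circle: σ = 1.6629 rad → d_gc = Rσ = 10579.7 km
Rhumb: Δφ = -1.4678, Δλ = +1.2008, Δψ = -2.0478, q = Δφ/Δψ = 0.7168 → d_rh = R√(Δφ²+q²Δλ²) = 10825.3 km
Excess = (10825.3 − 10579.7) / 10579.7 = 245.6 / 10579.7 = 2.32% ≈ 2.3%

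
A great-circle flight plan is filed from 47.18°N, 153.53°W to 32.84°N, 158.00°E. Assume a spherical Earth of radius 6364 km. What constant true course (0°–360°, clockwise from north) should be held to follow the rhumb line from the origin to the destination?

248.8°

Meridional parts: M(φ₁)=+0.9362, M(φ₂)=+0.6074 → ΔM = -0.3288;  Δλ = -0.8460 rad
tan C = Δλ / ΔM = +2.5725 → C = 248.76°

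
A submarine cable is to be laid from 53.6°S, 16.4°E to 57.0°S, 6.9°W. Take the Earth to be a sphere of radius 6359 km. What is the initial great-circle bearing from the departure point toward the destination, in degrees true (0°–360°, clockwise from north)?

246.2°

θ = atan2( sin Δλ·cos φ₂ ,  cos φ₁ sin φ₂ − sin φ₁ cos φ₂ cos Δλ )
  = atan2(-0.2154, -0.0951) = 246.19°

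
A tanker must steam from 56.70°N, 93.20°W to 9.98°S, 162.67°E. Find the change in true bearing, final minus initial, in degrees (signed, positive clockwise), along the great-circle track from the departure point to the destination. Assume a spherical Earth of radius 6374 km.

At departure: θ₁ = atan2(sin Δλ cos φ₂, cos φ₁ sin φ₂ − sin φ₁ cos φ₂ cos Δλ) = 276.32°
At arrival: θ₂ = atan2(sin Δλ cos φ₁, −cos φ₂ sin φ₁ + sin φ₂ cos φ₁ cos Δλ) = 213.65°
Δθ = θ₂ − θ₁ = -62.7°

-62.7°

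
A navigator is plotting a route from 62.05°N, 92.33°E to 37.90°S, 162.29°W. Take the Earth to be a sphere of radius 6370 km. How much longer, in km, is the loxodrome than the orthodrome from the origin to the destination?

315 km

Great circle: cos σ = sin φ₁ sin φ₂ + cos φ₁ cos φ₂ cos Δλ,  σ = 2.2662 rad → d_gc = 14435.92 km
Rhumb line: Δψ = -2.1066, q = Δφ/Δψ = 0.8281, d_rh = R√(Δφ²+q²Δλ²) = 14751.41 km
Excess = 14751.41 − 14435.92 = 315.49 ≈ 315 km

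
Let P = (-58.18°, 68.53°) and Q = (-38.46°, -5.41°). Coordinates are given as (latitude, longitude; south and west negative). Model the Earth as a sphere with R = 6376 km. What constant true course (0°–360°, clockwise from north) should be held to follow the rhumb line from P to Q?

Δψ = ln[tan(π/4+φ₂/2)/tan(π/4+φ₁/2)] = +0.5269
Δλ = -1.2905 rad (taken the short way round)
course = atan2(Δλ, Δψ) = 292.21°

292.2°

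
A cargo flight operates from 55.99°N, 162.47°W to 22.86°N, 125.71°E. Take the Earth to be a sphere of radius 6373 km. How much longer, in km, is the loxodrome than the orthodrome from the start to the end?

210 km

Great circle: cos σ = sin φ₁ sin φ₂ + cos φ₁ cos φ₂ cos Δλ,  σ = 1.0669 rad → d_gc = 6799.4 km
Rhumb line: Δψ = -0.7747, q = Δφ/Δψ = 0.7464, d_rh = R√(Δφ²+q²Δλ²) = 7009.2 km
Excess = 7009.2 − 6799.4 = 209.8 ≈ 210 km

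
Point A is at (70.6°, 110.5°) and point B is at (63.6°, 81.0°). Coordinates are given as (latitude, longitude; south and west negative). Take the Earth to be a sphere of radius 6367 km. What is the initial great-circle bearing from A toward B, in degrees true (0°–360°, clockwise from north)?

252.9°

N = sin Δλ·cos φ₂ = -0.2189;  D = cos φ₁ sin φ₂ − sin φ₁ cos φ₂ cos Δλ = -0.0675
initial course = atan2(N, D) = 252.87°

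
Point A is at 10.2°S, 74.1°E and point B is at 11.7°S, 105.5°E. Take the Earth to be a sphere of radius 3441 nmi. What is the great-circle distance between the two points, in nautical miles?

1853 nmi

cos σ = sin φ₁ sin φ₂ + cos φ₁ cos φ₂ cos Δλ
      = sin(-10.20°)sin(-11.70°) + cos(-10.20°)cos(-11.70°)cos(31.40°) = 0.8585
σ = 30.849° → d = Rσ = 3441·0.53843 = 1853 nmi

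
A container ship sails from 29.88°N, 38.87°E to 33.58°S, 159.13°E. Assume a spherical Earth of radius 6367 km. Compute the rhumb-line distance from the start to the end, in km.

Rhumb course C = atan2(Δλ, Δψ) with Δψ = ln[tan(π/4+φ₂/2)/tan(π/4+φ₁/2)] = -1.1697, Δλ = +2.0989 → C = 119.13°
d = R·|Δφ| / |cos C| = 6367·1.10759 / 0.48680 = 14486 km

14486 km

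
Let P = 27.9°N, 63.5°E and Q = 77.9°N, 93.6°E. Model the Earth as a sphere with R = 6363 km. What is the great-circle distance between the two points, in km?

cos σ = sin φ₁ sin φ₂ + cos φ₁ cos φ₂ cos Δλ
      = sin(27.90°)sin(77.90°) + cos(27.90°)cos(77.90°)cos(30.10°) = 0.6178
σ = 51.844° → d = Rσ = 6363·0.90485 = 5758 km

5758 km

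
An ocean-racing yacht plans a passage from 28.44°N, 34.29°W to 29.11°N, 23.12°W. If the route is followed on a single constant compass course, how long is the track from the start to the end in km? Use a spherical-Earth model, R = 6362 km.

1090 km

Rhumb course C = atan2(Δλ, Δψ) with Δψ = ln[tan(π/4+φ₂/2)/tan(π/4+φ₁/2)] = +0.0133, Δλ = +0.1950 → C = 86.09°
d = R·|Δφ| / |cos C| = 6362·0.01169 / 0.06827 = 1090 km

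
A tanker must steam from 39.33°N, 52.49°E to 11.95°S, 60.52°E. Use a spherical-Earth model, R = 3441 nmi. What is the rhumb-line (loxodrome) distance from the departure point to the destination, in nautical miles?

3113 nmi

Δψ = ln[tan(π/4+φ₂/2)/tan(π/4+φ₁/2)] = -0.9578;  Δφ = -0.8950 rad,  Δλ = +0.1401 rad
q = Δφ/Δψ = 0.9344
d = R·√(Δφ² + q²Δλ²) = 3441·0.90454 = 3113 nmi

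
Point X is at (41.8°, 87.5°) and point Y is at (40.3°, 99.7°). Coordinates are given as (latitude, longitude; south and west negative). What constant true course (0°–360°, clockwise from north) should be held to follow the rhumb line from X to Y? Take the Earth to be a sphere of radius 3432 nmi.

99.3°

Meridional parts: M(φ₁)=+0.8045, M(φ₂)=+0.7698 → ΔM = -0.0347;  Δλ = +0.2129 rad
tan C = Δλ / ΔM = -6.1332 → C = 99.26°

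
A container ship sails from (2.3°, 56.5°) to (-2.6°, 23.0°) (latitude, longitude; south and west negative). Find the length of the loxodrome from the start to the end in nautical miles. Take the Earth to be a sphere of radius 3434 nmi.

Rhumb course C = atan2(Δλ, Δψ) with Δψ = ln[tan(π/4+φ₂/2)/tan(π/4+φ₁/2)] = -0.0855, Δλ = -0.5847 → C = 261.68°
d = R·|Δφ| / |cos C| = 3434·0.08552 / 0.14477 = 2029 nmi

2029 nmi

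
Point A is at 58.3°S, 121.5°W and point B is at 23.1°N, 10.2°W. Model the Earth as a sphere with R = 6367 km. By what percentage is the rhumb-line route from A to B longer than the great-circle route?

Great circle: σ = 2.1053 rad → d_gc = Rσ = 13404.2 km
Rhumb: Δφ = +1.4207, Δλ = +1.9426, Δψ = +1.6736, q = Δφ/Δψ = 0.8489 → d_rh = R√(Δφ²+q²Δλ²) = 13858.2 km
Excess = (13858.2 − 13404.2) / 13404.2 = 454.0 / 13404.2 = 3.39% ≈ 3.4%

3.4%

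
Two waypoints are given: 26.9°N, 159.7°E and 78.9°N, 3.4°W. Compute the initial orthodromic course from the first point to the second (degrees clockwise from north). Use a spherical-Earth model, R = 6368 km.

356.7°

N = sin Δλ·cos φ₂ = -0.0560;  D = cos φ₁ sin φ₂ − sin φ₁ cos φ₂ cos Δλ = +0.9585
initial course = atan2(N, D) = 356.66°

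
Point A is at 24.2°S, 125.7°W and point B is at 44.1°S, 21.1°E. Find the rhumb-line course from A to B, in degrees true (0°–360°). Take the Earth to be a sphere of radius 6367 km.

Δψ = ln[tan(π/4+φ₂/2)/tan(π/4+φ₁/2)] = -0.4238
Δλ = +2.5621 rad (taken the short way round)
course = atan2(Δλ, Δψ) = 99.39°

99.4°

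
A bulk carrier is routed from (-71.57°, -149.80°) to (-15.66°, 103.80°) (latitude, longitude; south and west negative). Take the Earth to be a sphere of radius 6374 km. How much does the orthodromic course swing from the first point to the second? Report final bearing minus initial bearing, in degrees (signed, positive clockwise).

+92.5°

At departure: θ₁ = atan2(sin Δλ cos φ₂, cos φ₁ sin φ₂ − sin φ₁ cos φ₂ cos Δλ) = 249.61°
At arrival: θ₂ = atan2(sin Δλ cos φ₁, −cos φ₂ sin φ₁ + sin φ₂ cos φ₁ cos Δλ) = 342.08°
Δθ = θ₂ − θ₁ = +92.5°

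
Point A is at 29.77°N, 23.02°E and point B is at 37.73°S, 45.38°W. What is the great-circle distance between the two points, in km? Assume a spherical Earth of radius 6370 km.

cos σ = sin φ₁ sin φ₂ + cos φ₁ cos φ₂ cos Δλ
      = sin(29.77°)sin(-37.73°) + cos(29.77°)cos(-37.73°)cos(-68.40°) = -0.0511
σ = 92.930° → d = Rσ = 6370·1.62193 = 10332 km

10332 km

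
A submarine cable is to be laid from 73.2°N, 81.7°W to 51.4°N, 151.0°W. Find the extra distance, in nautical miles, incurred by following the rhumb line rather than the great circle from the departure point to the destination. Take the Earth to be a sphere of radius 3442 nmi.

108 nmi

Great circle: cos σ = sin φ₁ sin φ₂ + cos φ₁ cos φ₂ cos Δλ,  σ = 0.6234 rad → d_gc = 2145.7 nmi
Rhumb line: Δψ = -0.8635, q = Δφ/Δψ = 0.4406, d_rh = R√(Δφ²+q²Δλ²) = 2253.9 nmi
Excess = 2253.9 − 2145.7 = 108.2 ≈ 108 nmi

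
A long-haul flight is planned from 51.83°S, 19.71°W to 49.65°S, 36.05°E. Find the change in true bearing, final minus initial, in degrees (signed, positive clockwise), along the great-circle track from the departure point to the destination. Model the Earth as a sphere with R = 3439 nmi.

Initial bearing θ₁ = atan2(sin Δλ cos φ₂, cos φ₁ sin φ₂ − sin φ₁ cos φ₂ cos Δλ) = 109.03°
Final bearing θ₂ = (initial bearing from the destination back to the start) + 180° = 64.47°
Δθ = θ₂ − θ₁ = -44.6°

-44.6°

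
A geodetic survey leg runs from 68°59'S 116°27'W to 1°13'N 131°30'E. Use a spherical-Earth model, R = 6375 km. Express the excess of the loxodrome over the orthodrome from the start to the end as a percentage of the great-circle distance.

8.0%

Great circle: σ = 1.7258 rad → d_gc = Rσ = 11002.3 km
Rhumb: Δφ = +1.2252, Δλ = -1.9556, Δψ = +1.7060, q = Δφ/Δψ = 0.7182 → d_rh = R√(Δφ²+q²Δλ²) = 11881.9 km
Excess = (11881.9 − 11002.3) / 11002.3 = 879.6 / 11002.3 = 7.99% ≈ 8.0%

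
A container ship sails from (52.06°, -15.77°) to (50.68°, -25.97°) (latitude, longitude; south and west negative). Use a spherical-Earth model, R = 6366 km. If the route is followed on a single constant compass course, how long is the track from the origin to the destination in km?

Δψ = ln[tan(π/4+φ₂/2)/tan(π/4+φ₁/2)] = -0.0386;  Δφ = -0.0241 rad,  Δλ = -0.1780 rad
q = Δφ/Δψ = 0.6242
d = R·√(Δφ² + q²Δλ²) = 6366·0.11371 = 724 km

724 km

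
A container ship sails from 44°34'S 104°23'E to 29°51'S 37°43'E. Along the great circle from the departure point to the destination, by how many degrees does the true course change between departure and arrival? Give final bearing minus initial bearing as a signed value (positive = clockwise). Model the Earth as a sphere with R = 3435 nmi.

At departure: θ₁ = atan2(sin Δλ cos φ₂, cos φ₁ sin φ₂ − sin φ₁ cos φ₂ cos Δλ) = 261.89°
At arrival: θ₂ = atan2(sin Δλ cos φ₁, −cos φ₂ sin φ₁ + sin φ₂ cos φ₁ cos Δλ) = 305.59°
Δθ = θ₂ − θ₁ = +43.7°

+43.7°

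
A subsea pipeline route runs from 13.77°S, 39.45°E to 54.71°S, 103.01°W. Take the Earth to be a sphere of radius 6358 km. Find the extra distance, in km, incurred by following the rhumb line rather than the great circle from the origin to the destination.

1714 km

Great circle: cos σ = sin φ₁ sin φ₂ + cos φ₁ cos φ₂ cos Δλ,  σ = 1.8241 rad → d_gc = 11597.8 km
Rhumb line: Δψ = -0.9028, q = Δφ/Δψ = 0.7915, d_rh = R√(Δφ²+q²Δλ²) = 13311.7 km
Excess = 13311.7 − 11597.8 = 1713.9 ≈ 1714 km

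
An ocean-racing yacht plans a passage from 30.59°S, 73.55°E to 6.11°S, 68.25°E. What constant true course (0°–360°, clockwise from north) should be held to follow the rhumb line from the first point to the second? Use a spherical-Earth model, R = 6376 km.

Meridional parts: M(φ₁)=-0.5612, M(φ₂)=-0.1068 → ΔM = +0.4544;  Δλ = -0.0925 rad
tan C = Δλ / ΔM = -0.2036 → C = 348.49°

348.5°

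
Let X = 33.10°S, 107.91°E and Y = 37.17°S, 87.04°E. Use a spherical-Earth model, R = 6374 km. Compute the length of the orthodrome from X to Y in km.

1948 km

cos σ = sin φ₁ sin φ₂ + cos φ₁ cos φ₂ cos Δλ
      = sin(-33.10°)sin(-37.17°) + cos(-33.10°)cos(-37.17°)cos(-20.87°) = 0.9537
σ = 17.507° → d = Rσ = 6374·0.30555 = 1948 km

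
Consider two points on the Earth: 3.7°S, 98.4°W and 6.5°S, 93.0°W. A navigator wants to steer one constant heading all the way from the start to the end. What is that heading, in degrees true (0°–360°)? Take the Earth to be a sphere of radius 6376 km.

Meridional parts: M(φ₁)=-0.0646, M(φ₂)=-0.1137 → ΔM = -0.0491;  Δλ = +0.0942 rad
tan C = Δλ / ΔM = -1.9207 → C = 117.50°

117.5°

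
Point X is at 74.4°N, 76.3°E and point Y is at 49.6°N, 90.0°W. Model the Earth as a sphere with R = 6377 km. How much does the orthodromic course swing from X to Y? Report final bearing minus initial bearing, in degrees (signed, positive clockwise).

-164.9°

At departure: θ₁ = atan2(sin Δλ cos φ₂, cos φ₁ sin φ₂ − sin φ₁ cos φ₂ cos Δλ) = 349.29°
At arrival: θ₂ = atan2(sin Δλ cos φ₁, −cos φ₂ sin φ₁ + sin φ₂ cos φ₁ cos Δλ) = 184.42°
Δθ = θ₂ − θ₁ = -164.9°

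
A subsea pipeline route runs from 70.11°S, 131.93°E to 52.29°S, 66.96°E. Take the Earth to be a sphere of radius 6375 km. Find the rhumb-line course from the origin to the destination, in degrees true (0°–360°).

300.5°

Δψ = ln[tan(π/4+φ₂/2)/tan(π/4+φ₁/2)] = +0.6666
Δλ = -1.1339 rad (taken the short way round)
course = atan2(Δλ, Δψ) = 300.45°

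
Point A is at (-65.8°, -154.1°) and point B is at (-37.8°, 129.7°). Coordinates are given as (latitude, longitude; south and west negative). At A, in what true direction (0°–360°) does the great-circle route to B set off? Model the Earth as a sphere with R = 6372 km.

264.1°

θ = atan2( sin Δλ·cos φ₂ ,  cos φ₁ sin φ₂ − sin φ₁ cos φ₂ cos Δλ )
  = atan2(-0.7673, -0.0793) = 264.10°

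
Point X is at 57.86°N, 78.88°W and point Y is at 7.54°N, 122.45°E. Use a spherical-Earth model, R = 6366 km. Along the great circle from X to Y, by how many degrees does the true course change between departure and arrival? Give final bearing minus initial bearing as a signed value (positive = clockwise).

-145.0°

Initial bearing θ₁ = atan2(sin Δλ cos φ₂, cos φ₁ sin φ₂ − sin φ₁ cos φ₂ cos Δλ) = 337.05°
Final bearing θ₂ = (initial bearing from the destination back to the start) + 180° = 192.08°
Δθ = θ₂ − θ₁ = -145.0°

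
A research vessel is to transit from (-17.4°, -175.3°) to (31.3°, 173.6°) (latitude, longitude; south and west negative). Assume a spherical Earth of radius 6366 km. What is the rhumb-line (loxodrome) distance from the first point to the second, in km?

Δψ = ln[tan(π/4+φ₂/2)/tan(π/4+φ₁/2)] = +0.8841;  Δφ = +0.8500 rad,  Δλ = -0.1937 rad
q = Δφ/Δψ = 0.9614
d = R·√(Δφ² + q²Δλ²) = 6366·0.87014 = 5539 km

5539 km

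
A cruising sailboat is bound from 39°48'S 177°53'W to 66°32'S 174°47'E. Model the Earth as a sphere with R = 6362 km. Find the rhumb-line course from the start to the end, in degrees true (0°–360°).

Δψ = ln[tan(π/4+φ₂/2)/tan(π/4+φ₁/2)] = -0.8133
Δλ = -0.1280 rad (taken the short way round)
course = atan2(Δλ, Δψ) = 188.94°

188.9°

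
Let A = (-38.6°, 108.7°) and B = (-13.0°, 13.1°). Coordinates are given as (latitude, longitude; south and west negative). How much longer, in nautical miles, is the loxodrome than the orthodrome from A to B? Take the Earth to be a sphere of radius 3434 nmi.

154 nmi

Great circle: cos σ = sin φ₁ sin φ₂ + cos φ₁ cos φ₂ cos Δλ,  σ = 1.5047 rad → d_gc = 5167.2 nmi
Rhumb line: Δψ = +0.5025, q = Δφ/Δψ = 0.8892, d_rh = R√(Δφ²+q²Δλ²) = 5321.0 nmi
Excess = 5321.0 − 5167.2 = 153.8 ≈ 154 nmi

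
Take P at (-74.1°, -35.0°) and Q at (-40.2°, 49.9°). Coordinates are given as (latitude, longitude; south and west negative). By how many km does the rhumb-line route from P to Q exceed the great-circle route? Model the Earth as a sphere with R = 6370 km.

Great circle: cos σ = sin φ₁ sin φ₂ + cos φ₁ cos φ₂ cos Δλ,  σ = 0.8771 rad → d_gc = 5587.3 km
Rhumb line: Δψ = +1.2011, q = Δφ/Δψ = 0.4926, d_rh = R√(Δφ²+q²Δλ²) = 5985.2 km
Excess = 5985.2 − 5587.3 = 397.9 ≈ 398 km

398 km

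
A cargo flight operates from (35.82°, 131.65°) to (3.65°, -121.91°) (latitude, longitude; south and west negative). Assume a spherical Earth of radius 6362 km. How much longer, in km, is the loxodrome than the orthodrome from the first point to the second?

286 km

Great circle: cos σ = sin φ₁ sin φ₂ + cos φ₁ cos φ₂ cos Δλ,  σ = 1.7638 rad → d_gc = 11221.0 km
Rhumb line: Δψ = -0.6066, q = Δφ/Δψ = 0.9255, d_rh = R√(Δφ²+q²Δλ²) = 11507.2 km
Excess = 11507.2 − 11221.0 = 286.2 ≈ 286 km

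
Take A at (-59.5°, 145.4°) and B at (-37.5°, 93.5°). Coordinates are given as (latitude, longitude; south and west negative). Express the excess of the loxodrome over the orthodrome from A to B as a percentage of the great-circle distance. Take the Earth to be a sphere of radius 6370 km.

Great circle: σ = 0.6873 rad → d_gc = Rσ = 4377.9 km
Rhumb: Δφ = +0.3840, Δλ = -0.9058, Δψ = +0.5927, q = Δφ/Δψ = 0.6479 → d_rh = R√(Δφ²+q²Δλ²) = 4467.3 km
Excess = (4467.3 − 4377.9) / 4377.9 = 89.4 / 4377.9 = 2.04% ≈ 2.0%

2.0%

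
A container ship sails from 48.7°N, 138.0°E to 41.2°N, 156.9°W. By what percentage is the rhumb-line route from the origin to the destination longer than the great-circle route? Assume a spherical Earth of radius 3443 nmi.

Great circle: σ = 0.7899 rad → d_gc = Rσ = 2719.5 nmi
Rhumb: Δφ = -0.1309, Δλ = +1.1362, Δψ = -0.1854, q = Δφ/Δψ = 0.7062 → d_rh = R√(Δφ²+q²Δλ²) = 2799.2 nmi
Excess = (2799.2 − 2719.5) / 2719.5 = 79.7 / 2719.5 = 2.93% ≈ 2.9%

2.9%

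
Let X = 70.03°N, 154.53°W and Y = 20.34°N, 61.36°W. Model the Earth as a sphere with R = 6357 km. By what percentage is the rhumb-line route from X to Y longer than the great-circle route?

6.9%

Great circle: σ = 1.2567 rad → d_gc = Rσ = 7988.7 km
Rhumb: Δφ = -0.8673, Δλ = +1.6261, Δψ = -1.3742, q = Δφ/Δψ = 0.6311 → d_rh = R√(Δφ²+q²Δλ²) = 8541.2 km
Excess = (8541.2 − 7988.7) / 7988.7 = 552.5 / 7988.7 = 6.92% ≈ 6.9%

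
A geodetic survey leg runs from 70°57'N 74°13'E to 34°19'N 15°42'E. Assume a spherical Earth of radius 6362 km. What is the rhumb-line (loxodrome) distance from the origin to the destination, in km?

5447 km

Δψ = ln[tan(π/4+φ₂/2)/tan(π/4+φ₁/2)] = -1.1467;  Δφ = -0.6394 rad,  Δλ = -1.0213 rad
q = Δφ/Δψ = 0.5576
d = R·√(Δφ² + q²Δλ²) = 6362·0.85620 = 5447 km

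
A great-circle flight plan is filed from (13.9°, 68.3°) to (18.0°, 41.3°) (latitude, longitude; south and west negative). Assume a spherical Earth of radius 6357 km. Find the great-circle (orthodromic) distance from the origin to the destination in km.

Haversine: a = sin²(Δφ/2)+cos φ₁ cos φ₂ sin²(Δλ/2) = 0.05159;  σ = 2·atan2(√a,√(1−a))
σ = 26.257° → d = Rσ = 6357·0.45827 = 2913 km

2913 km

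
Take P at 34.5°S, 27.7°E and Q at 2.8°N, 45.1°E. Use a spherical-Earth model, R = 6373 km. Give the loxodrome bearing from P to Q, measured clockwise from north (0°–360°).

Meridional parts: M(φ₁)=-0.6422, M(φ₂)=+0.0489 → ΔM = +0.6911;  Δλ = +0.3037 rad
tan C = Δλ / ΔM = +0.4394 → C = 23.72°

23.7°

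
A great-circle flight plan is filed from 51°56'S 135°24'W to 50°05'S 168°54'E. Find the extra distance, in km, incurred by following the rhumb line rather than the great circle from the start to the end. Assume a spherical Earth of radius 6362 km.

95 km

Great circle: cos σ = sin φ₁ sin φ₂ + cos φ₁ cos φ₂ cos Δλ,  σ = 0.5974 rad → d_gc = 3800.763 km
Rhumb line: Δψ = +0.0513, q = Δφ/Δψ = 0.6291, d_rh = R√(Δφ²+q²Δλ²) = 3896.261 km
Excess = 3896.261 − 3800.763 = 95.498 ≈ 95 km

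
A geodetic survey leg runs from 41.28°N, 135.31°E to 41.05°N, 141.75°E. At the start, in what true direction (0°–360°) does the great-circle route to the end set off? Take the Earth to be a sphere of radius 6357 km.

N = sin Δλ·cos φ₂ = +0.0846;  D = cos φ₁ sin φ₂ − sin φ₁ cos φ₂ cos Δλ = -0.0009
initial course = atan2(N, D) = 90.59°

90.6°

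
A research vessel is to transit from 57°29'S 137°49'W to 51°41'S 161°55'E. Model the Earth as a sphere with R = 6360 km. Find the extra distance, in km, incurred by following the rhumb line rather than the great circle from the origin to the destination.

123 km

Great circle: cos σ = sin φ₁ sin φ₂ + cos φ₁ cos φ₂ cos Δλ,  σ = 0.5972 rad → d_gc = 3798.4 km
Rhumb line: Δψ = +0.1750, q = Δφ/Δψ = 0.5783, d_rh = R√(Δφ²+q²Δλ²) = 3921.8 km
Excess = 3921.8 − 3798.4 = 123.4 ≈ 123 km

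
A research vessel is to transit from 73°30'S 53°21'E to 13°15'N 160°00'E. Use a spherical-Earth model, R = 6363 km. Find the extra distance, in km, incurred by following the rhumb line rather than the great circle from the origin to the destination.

780 km

Great circle: cos σ = sin φ₁ sin φ₂ + cos φ₁ cos φ₂ cos Δλ,  σ = 1.8744 rad → d_gc = 11926.9 km
Rhumb line: Δψ = +2.1644, q = Δφ/Δψ = 0.6995, d_rh = R√(Δφ²+q²Δλ²) = 12706.7 km
Excess = 12706.7 − 11926.9 = 779.8 ≈ 780 km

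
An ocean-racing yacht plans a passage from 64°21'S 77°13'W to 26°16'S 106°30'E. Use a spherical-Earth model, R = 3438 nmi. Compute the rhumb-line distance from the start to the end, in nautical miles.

Δψ = ln[tan(π/4+φ₂/2)/tan(π/4+φ₁/2)] = +1.0045;  Δφ = +0.6647 rad,  Δλ = -3.0767 rad
q = Δφ/Δψ = 0.6617
d = R·√(Δφ² + q²Δλ²) = 3438·2.14156 = 7363 nmi

7363 nmi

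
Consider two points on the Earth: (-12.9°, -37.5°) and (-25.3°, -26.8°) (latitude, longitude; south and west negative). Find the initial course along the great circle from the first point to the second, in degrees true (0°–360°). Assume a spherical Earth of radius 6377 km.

142.4°

N = sin Δλ·cos φ₂ = +0.1679;  D = cos φ₁ sin φ₂ − sin φ₁ cos φ₂ cos Δλ = -0.2182
initial course = atan2(N, D) = 142.44°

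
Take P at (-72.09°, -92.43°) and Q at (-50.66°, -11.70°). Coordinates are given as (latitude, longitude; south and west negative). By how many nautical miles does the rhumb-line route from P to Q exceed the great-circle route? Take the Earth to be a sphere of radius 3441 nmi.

165 nmi

Great circle: cos σ = sin φ₁ sin φ₂ + cos φ₁ cos φ₂ cos Δλ,  σ = 0.6961 rad → d_gc = 2395.4 nmi
Rhumb line: Δψ = +0.8191, q = Δφ/Δψ = 0.4566, d_rh = R√(Δφ²+q²Δλ²) = 2560.8 nmi
Excess = 2560.8 − 2395.4 = 165.4 ≈ 165 nmi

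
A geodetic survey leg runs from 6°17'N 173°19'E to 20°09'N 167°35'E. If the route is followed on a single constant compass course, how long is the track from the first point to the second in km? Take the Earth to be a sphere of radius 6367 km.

Δψ = ln[tan(π/4+φ₂/2)/tan(π/4+φ₁/2)] = +0.2493;  Δφ = +0.2420 rad,  Δλ = -0.1001 rad
q = Δφ/Δψ = 0.9709
d = R·√(Δφ² + q²Δλ²) = 6367·0.26079 = 1660 km

1660 km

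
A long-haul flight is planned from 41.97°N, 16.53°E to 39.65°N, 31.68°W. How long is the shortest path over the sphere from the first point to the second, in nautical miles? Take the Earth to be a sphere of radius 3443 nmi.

cos σ = sin φ₁ sin φ₂ + cos φ₁ cos φ₂ cos Δλ
      = sin(41.97°)sin(39.65°) + cos(41.97°)cos(39.65°)cos(-48.21°) = 0.8082
σ = 36.079° → d = Rσ = 3443·0.62969 = 2168 nmi

2168 nmi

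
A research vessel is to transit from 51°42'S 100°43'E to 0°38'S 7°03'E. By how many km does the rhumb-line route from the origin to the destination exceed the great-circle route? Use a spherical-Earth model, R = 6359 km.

326 km

Great circle: cos σ = sin φ₁ sin φ₂ + cos φ₁ cos φ₂ cos Δλ,  σ = 1.6018 rad → d_gc = 10185.6 km
Rhumb line: Δψ = +1.0466, q = Δφ/Δψ = 0.8516, d_rh = R√(Δφ²+q²Δλ²) = 10511.5 km
Excess = 10511.5 − 10185.6 = 325.9 ≈ 326 km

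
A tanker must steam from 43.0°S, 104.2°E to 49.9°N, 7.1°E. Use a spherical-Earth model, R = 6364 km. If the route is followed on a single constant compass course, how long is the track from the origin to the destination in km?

Δψ = ln[tan(π/4+φ₂/2)/tan(π/4+φ₁/2)] = +1.8408;  Δφ = +1.6214 rad,  Δλ = -1.6947 rad
q = Δφ/Δψ = 0.8808
d = R·√(Δφ² + q²Δλ²) = 6364·2.20391 = 14026 km

14026 km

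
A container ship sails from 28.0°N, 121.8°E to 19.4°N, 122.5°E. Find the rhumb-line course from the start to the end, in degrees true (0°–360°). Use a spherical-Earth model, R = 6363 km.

175.7°

Δψ = ln[tan(π/4+φ₂/2)/tan(π/4+φ₁/2)] = -0.1641
Δλ = +0.0122 rad (taken the short way round)
course = atan2(Δλ, Δψ) = 175.74°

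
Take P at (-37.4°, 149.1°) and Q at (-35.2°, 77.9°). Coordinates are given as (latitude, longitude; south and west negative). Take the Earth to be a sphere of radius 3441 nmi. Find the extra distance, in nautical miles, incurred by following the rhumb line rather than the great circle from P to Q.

Great circle: cos σ = sin φ₁ sin φ₂ + cos φ₁ cos φ₂ cos Δλ,  σ = 0.9772 rad → d_gc = 3362.7 nmi
Rhumb line: Δψ = +0.0476, q = Δφ/Δψ = 0.8058, d_rh = R√(Δφ²+q²Δλ²) = 3448.3 nmi
Excess = 3448.3 − 3362.7 = 85.6 ≈ 86 nmi

86 nmi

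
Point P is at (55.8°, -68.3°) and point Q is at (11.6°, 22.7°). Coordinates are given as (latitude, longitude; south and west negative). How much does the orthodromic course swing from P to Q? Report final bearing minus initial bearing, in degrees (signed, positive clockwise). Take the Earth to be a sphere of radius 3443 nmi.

At departure: θ₁ = atan2(sin Δλ cos φ₂, cos φ₁ sin φ₂ − sin φ₁ cos φ₂ cos Δλ) = 82.60°
At arrival: θ₂ = atan2(sin Δλ cos φ₁, −cos φ₂ sin φ₁ + sin φ₂ cos φ₁ cos Δλ) = 145.32°
Δθ = θ₂ − θ₁ = +62.7°

+62.7°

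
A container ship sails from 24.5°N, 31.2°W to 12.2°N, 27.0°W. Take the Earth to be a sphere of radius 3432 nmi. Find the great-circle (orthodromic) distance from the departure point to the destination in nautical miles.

774 nmi

Haversine: a = sin²(Δφ/2)+cos φ₁ cos φ₂ sin²(Δλ/2) = 0.01267;  σ = 2·atan2(√a,√(1−a))
σ = 12.927° → d = Rσ = 3432·0.22561 = 774 nmi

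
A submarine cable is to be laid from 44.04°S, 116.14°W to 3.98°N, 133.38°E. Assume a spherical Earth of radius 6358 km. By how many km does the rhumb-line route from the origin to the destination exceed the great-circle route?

Great circle: cos σ = sin φ₁ sin φ₂ + cos φ₁ cos φ₂ cos Δλ,  σ = 1.8746 rad → d_gc = 11918.738 km
Rhumb line: Δψ = +0.9274, q = Δφ/Δψ = 0.9037, d_rh = R√(Δφ²+q²Δλ²) = 12294.244 km
Excess = 12294.244 − 11918.738 = 375.506 ≈ 376 km

376 km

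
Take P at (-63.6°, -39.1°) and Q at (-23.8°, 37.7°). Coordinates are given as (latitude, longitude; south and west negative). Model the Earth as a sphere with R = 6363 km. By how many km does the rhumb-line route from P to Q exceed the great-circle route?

Great circle: cos σ = sin φ₁ sin φ₂ + cos φ₁ cos φ₂ cos Δλ,  σ = 1.0991 rad → d_gc = 6993.9 km
Rhumb line: Δψ = +1.0222, q = Δφ/Δψ = 0.6795, d_rh = R√(Δφ²+q²Δλ²) = 7288.9 km
Excess = 7288.9 − 6993.9 = 295.0 ≈ 295 km

295 km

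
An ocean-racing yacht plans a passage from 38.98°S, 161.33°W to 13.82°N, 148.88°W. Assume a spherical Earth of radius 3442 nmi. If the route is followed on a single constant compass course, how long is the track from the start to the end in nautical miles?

Rhumb course C = atan2(Δλ, Δψ) with Δψ = ln[tan(π/4+φ₂/2)/tan(π/4+φ₁/2)] = +0.9834, Δλ = +0.2173 → C = 12.46°
d = R·|Δφ| / |cos C| = 3442·0.92153 / 0.97645 = 3248 nmi

3248 nmi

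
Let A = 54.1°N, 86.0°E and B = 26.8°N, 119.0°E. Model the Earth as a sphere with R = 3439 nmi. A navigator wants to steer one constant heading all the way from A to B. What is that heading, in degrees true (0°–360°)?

138.1°

Meridional parts: M(φ₁)=+1.1272, M(φ₂)=+0.4858 → ΔM = -0.6413;  Δλ = +0.5760 rad
tan C = Δλ / ΔM = -0.8980 → C = 138.07°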